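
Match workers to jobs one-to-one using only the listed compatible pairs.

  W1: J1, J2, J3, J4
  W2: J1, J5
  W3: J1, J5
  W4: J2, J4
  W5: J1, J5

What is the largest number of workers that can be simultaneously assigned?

Unit-capacity flow: source→left, listed edges, right→sink; max matching = max flow.
Augmenting path W1→J1 (+1); matched 1.
Augmenting path W2→J5 (+1); matched 2.
Augmenting path W4→J2 (+1); matched 3.
Augmenting path W3→J1→W1→J3 (+1); matched 4.
No augmenting path remains; maximum matching = 4.
König certificate: {W1, W4, J1, J5} is a vertex cover of size 4 (every listed pair touches it), so no matching can be larger.

4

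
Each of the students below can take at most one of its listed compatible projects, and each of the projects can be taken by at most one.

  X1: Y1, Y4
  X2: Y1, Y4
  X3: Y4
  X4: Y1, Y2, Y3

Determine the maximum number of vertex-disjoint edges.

Unit-capacity flow: source→left, listed edges, right→sink; max matching = max flow.
Augmenting path X1→Y1 (+1); matched 1.
Augmenting path X2→Y4 (+1); matched 2.
Augmenting path X4→Y2 (+1); matched 3.
No augmenting path remains; maximum matching = 3.
König certificate: {X4, Y1, Y4} is a vertex cover of size 3 (every listed pair touches it), so no matching can be larger.

3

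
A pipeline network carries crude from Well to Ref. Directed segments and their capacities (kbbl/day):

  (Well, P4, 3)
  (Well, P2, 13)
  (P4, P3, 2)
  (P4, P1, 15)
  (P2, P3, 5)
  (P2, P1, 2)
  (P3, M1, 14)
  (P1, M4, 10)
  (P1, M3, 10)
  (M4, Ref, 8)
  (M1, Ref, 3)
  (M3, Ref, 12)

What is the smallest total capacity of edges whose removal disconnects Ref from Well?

8

Augment Well→P4→P3→M1→Ref: bottleneck 2, flow now 2.
Augment Well→P4→P1→M4→Ref: bottleneck 1, flow now 3.
Augment Well→P2→P3→M1→Ref: bottleneck 1, flow now 4.
Augment Well→P2→P1→M4→Ref: bottleneck 2, flow now 6.
Augment Well→P2→P3→P4→P1→M4→Ref: bottleneck 2, flow now 8. (uses reverse residual edge)
No augmenting path remains; maximum flow = 8.
By max-flow min-cut, the minimum cut capacity equals the max flow.
In the residual graph, reachable from Well: {Well, P2, P3, M1}.
Min-cut edges: Well→P4 (3), P2→P1 (2), M1→Ref (3); capacity 3 + 2 + 3 = 8.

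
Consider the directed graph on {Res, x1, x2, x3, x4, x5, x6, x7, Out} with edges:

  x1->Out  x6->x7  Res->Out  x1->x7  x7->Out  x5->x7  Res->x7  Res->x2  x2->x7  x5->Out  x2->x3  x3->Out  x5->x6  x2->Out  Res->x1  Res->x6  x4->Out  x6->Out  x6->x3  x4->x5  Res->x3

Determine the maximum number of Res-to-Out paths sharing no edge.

6

Assign every edge capacity 1; by Menger, the answer equals the max flow.
Path Res→Out (+1); total 1.
Path Res→x1→Out (+1); total 2.
Path Res→x2→Out (+1); total 3.
Path Res→x3→Out (+1); total 4.
Path Res→x6→Out (+1); total 5.
Path Res→x7→Out (+1); total 6.
No residual Res→Out path; max flow = 6.
Certifying cut of size 6: {Res→Out, Res→x1, Res→x2, Res→x3, Res→x6, Res→x7}.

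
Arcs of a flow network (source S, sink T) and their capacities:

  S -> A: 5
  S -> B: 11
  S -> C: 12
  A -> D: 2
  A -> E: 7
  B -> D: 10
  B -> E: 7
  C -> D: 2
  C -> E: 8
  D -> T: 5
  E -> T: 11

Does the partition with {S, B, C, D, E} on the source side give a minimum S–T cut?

Given cut capacity: 5 + 5 + 11 = 21.
Augment S→A→D→T: bottleneck 2, flow now 2.
Augment S→A→E→T: bottleneck 3, flow now 5.
Augment S→B→D→T: bottleneck 3, flow now 8.
Augment S→B→E→T: bottleneck 7, flow now 15.
Augment S→C→E→T: bottleneck 1, flow now 16.
No augmenting path remains; maximum flow = 16.
In the residual graph, reachable from S: {S, A, B, C, D, E}.
Min-cut edges: D→T (5), E→T (11); capacity 5 + 11 = 16.
Cut capacity 21 exceeds the max flow 16, so it is not minimum.

No — its capacity is 21, but the minimum cut has capacity 16.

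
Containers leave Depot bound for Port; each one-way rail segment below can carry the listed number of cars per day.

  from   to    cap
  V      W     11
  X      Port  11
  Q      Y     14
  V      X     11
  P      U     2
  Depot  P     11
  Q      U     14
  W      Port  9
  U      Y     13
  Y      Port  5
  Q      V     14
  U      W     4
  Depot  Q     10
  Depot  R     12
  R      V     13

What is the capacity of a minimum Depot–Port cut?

24

Augment Depot→Q→Y→Port: bottleneck 5, flow now 5.
Augment Depot→P→U→W→Port: bottleneck 2, flow now 7.
Augment Depot→Q→U→W→Port: bottleneck 2, flow now 9.
Augment Depot→Q→V→W→Port: bottleneck 3, flow now 12.
Augment Depot→R→V→W→Port: bottleneck 2, flow now 14.
Augment Depot→R→V→X→Port: bottleneck 10, flow now 24.
No augmenting path remains; maximum flow = 24.
By max-flow min-cut, the minimum cut capacity equals the max flow.
In the residual graph, reachable from Depot: {Depot, P}.
Min-cut edges: Depot→Q (10), Depot→R (12), P→U (2); capacity 10 + 12 + 2 = 24.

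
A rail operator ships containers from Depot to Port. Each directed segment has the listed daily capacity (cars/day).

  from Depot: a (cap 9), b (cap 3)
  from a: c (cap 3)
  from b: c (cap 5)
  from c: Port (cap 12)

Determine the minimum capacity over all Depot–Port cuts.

Augment Depot→a→c→Port: bottleneck 3, flow now 3.
Augment Depot→b→c→Port: bottleneck 3, flow now 6.
No augmenting path remains; maximum flow = 6.
By max-flow min-cut, the minimum cut capacity equals the max flow.
In the residual graph, reachable from Depot: {Depot, a}.
Min-cut edges: Depot→b (3), a→c (3); capacity 3 + 3 = 6.

6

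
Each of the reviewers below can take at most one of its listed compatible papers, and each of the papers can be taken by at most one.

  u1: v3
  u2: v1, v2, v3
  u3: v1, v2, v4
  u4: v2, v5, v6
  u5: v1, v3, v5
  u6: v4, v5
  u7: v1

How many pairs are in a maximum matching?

Unit-capacity flow: source→left, listed edges, right→sink; max matching = max flow.
Augmenting path u1→v3 (+1); matched 1.
Augmenting path u2→v1 (+1); matched 2.
Augmenting path u3→v2 (+1); matched 3.
Augmenting path u4→v5 (+1); matched 4.
Augmenting path u6→v4 (+1); matched 5.
Augmenting path u5→v5→u4→v6 (+1); matched 6.
No augmenting path remains; maximum matching = 6.
König certificate: {u4, v1, v2, v3, v4, v5} is a vertex cover of size 6 (every listed pair touches it), so no matching can be larger.

6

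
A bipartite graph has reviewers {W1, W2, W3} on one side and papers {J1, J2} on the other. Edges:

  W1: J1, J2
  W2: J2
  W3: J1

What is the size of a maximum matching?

2

Unit-capacity flow: source→left, listed edges, right→sink; max matching = max flow.
Augmenting path W1→J1 (+1); matched 1.
Augmenting path W2→J2 (+1); matched 2.
No augmenting path remains; maximum matching = 2.
König certificate: {J1, J2} is a vertex cover of size 2 (every listed pair touches it), so no matching can be larger.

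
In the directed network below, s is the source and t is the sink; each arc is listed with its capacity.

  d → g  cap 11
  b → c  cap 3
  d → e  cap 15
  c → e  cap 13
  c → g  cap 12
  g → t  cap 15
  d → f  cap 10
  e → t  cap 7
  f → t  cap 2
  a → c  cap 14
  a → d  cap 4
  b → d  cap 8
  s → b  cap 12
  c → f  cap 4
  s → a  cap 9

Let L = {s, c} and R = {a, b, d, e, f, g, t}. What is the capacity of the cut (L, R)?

Edges leaving {s, c}: s→a (9), s→b (12), c→e (13), c→f (4), c→g (12).
Cut capacity = 9 + 12 + 13 + 4 + 12 = 50.

50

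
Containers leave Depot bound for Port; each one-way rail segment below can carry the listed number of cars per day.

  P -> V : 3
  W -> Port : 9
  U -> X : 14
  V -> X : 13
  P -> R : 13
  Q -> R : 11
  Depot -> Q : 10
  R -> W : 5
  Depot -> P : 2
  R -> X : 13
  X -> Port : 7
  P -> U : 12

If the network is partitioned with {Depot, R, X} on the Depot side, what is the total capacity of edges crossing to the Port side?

Edges leaving {Depot, R, X}: Depot→P (2), Depot→Q (10), R→W (5), X→Port (7).
Cut capacity = 2 + 10 + 5 + 7 = 24.

24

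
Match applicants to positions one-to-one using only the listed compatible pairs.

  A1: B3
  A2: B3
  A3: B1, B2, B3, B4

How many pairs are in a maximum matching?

Unit-capacity flow: source→left, listed edges, right→sink; max matching = max flow.
Augmenting path A1→B3 (+1); matched 1.
Augmenting path A3→B1 (+1); matched 2.
No augmenting path remains; maximum matching = 2.
König certificate: {A3, B3} is a vertex cover of size 2 (every listed pair touches it), so no matching can be larger.

2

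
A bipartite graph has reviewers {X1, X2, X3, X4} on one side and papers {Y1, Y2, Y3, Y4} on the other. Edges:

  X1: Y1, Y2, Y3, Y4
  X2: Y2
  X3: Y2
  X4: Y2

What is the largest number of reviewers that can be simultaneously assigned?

Unit-capacity flow: source→left, listed edges, right→sink; max matching = max flow.
Augmenting path X1→Y1 (+1); matched 1.
Augmenting path X2→Y2 (+1); matched 2.
No augmenting path remains; maximum matching = 2.
König certificate: {X1, Y2} is a vertex cover of size 2 (every listed pair touches it), so no matching can be larger.

2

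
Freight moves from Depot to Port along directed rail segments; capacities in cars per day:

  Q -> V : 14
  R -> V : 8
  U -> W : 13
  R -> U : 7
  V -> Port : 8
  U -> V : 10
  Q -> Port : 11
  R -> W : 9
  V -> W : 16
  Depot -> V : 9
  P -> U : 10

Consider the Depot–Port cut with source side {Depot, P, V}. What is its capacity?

Edges leaving {Depot, P, V}: P→U (10), V→W (16), V→Port (8).
Cut capacity = 10 + 16 + 8 = 34.

34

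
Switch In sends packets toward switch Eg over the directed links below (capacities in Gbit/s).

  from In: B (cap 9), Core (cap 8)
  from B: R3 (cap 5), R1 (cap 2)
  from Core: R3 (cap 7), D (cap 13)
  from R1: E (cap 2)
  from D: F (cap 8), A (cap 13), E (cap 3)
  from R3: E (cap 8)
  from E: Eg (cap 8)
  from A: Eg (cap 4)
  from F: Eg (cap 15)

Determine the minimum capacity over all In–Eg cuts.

Augment In→B→R1→E→Eg: bottleneck 2, flow now 2.
Augment In→B→R3→E→Eg: bottleneck 5, flow now 7.
Augment In→Core→D→E→Eg: bottleneck 1, flow now 8.
Augment In→Core→D→A→Eg: bottleneck 4, flow now 12.
Augment In→Core→D→F→Eg: bottleneck 3, flow now 15.
No augmenting path remains; maximum flow = 15.
By max-flow min-cut, the minimum cut capacity equals the max flow.
In the residual graph, reachable from In: {In, B}.
Min-cut edges: In→Core (8), B→R1 (2), B→R3 (5); capacity 8 + 2 + 5 = 15.

15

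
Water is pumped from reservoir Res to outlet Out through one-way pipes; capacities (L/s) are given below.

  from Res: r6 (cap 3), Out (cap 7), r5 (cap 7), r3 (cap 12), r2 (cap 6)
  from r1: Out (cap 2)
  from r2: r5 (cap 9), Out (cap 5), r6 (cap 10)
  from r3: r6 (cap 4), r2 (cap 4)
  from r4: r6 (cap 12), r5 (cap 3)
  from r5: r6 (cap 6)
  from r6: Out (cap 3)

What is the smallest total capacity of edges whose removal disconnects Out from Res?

Augment Res→Out: bottleneck 7, flow now 7.
Augment Res→r2→Out: bottleneck 5, flow now 12.
Augment Res→r6→Out: bottleneck 3, flow now 15.
No augmenting path remains; maximum flow = 15.
By max-flow min-cut, the minimum cut capacity equals the max flow.
In the residual graph, reachable from Res: {Res, r2, r3, r5, r6}.
Min-cut edges: Res→Out (7), r2→Out (5), r6→Out (3); capacity 7 + 5 + 3 = 15.

15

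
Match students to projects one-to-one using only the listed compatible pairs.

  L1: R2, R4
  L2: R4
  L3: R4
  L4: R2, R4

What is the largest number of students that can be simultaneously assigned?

2

Unit-capacity flow: source→left, listed edges, right→sink; max matching = max flow.
Augmenting path L1→R2 (+1); matched 1.
Augmenting path L2→R4 (+1); matched 2.
No augmenting path remains; maximum matching = 2.
König certificate: {R2, R4} is a vertex cover of size 2 (every listed pair touches it), so no matching can be larger.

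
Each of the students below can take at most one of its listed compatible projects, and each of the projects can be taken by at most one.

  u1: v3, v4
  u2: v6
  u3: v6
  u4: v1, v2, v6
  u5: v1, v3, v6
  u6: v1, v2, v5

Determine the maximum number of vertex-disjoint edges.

5

Unit-capacity flow: source→left, listed edges, right→sink; max matching = max flow.
Augmenting path u1→v3 (+1); matched 1.
Augmenting path u2→v6 (+1); matched 2.
Augmenting path u4→v1 (+1); matched 3.
Augmenting path u6→v2 (+1); matched 4.
Augmenting path u5→v3→u1→v4 (+1); matched 5.
No augmenting path remains; maximum matching = 5.
König certificate: {u1, u4, u5, u6, v6} is a vertex cover of size 5 (every listed pair touches it), so no matching can be larger.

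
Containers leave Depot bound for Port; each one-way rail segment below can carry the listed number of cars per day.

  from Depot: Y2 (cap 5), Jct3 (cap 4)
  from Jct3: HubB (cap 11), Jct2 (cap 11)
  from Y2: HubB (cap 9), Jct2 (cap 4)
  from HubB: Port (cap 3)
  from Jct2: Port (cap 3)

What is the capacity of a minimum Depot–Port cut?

Augment Depot→Jct3→HubB→Port: bottleneck 3, flow now 3.
Augment Depot→Jct3→Jct2→Port: bottleneck 1, flow now 4.
Augment Depot→Y2→Jct2→Port: bottleneck 2, flow now 6.
No augmenting path remains; maximum flow = 6.
By max-flow min-cut, the minimum cut capacity equals the max flow.
In the residual graph, reachable from Depot: {Depot, Jct3, Y2, HubB, Jct2}.
Min-cut edges: HubB→Port (3), Jct2→Port (3); capacity 3 + 3 = 6.

6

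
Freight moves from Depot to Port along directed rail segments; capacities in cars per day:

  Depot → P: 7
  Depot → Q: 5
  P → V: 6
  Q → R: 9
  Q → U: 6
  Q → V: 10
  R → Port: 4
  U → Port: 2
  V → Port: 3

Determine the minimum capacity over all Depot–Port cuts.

Augment Depot→P→V→Port: bottleneck 3, flow now 3.
Augment Depot→Q→R→Port: bottleneck 4, flow now 7.
Augment Depot→Q→U→Port: bottleneck 1, flow now 8.
No augmenting path remains; maximum flow = 8.
By max-flow min-cut, the minimum cut capacity equals the max flow.
In the residual graph, reachable from Depot: {Depot, P, V}.
Min-cut edges: Depot→Q (5), V→Port (3); capacity 5 + 3 = 8.

8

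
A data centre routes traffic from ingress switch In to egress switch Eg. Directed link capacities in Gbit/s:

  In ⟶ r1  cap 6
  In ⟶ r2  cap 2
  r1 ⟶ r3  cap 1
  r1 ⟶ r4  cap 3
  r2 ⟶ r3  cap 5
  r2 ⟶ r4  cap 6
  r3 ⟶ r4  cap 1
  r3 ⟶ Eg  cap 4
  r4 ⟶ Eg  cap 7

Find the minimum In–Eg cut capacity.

6

Augment In→r1→r3→Eg: bottleneck 1, flow now 1.
Augment In→r1→r4→Eg: bottleneck 3, flow now 4.
Augment In→r2→r3→Eg: bottleneck 2, flow now 6.
No augmenting path remains; maximum flow = 6.
By max-flow min-cut, the minimum cut capacity equals the max flow.
In the residual graph, reachable from In: {In, r1}.
Min-cut edges: In→r2 (2), r1→r3 (1), r1→r4 (3); capacity 2 + 1 + 3 = 6.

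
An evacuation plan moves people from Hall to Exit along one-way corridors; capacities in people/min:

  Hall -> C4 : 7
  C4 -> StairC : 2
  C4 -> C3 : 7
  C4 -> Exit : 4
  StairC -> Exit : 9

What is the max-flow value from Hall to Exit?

6

Augment Hall→C4→Exit: bottleneck 4, flow now 4.
Augment Hall→C4→StairC→Exit: bottleneck 2, flow now 6.
No augmenting path remains; maximum flow = 6.
In the residual graph, reachable from Hall: {Hall, C4, C3}.
Min-cut edges: C4→StairC (2), C4→Exit (4); capacity 2 + 4 = 6.
This cut is saturated, so no flow can exceed 6.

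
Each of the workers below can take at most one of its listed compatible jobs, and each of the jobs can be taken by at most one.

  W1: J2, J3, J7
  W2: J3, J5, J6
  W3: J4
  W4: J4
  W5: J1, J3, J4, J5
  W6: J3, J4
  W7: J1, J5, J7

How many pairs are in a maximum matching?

Unit-capacity flow: source→left, listed edges, right→sink; max matching = max flow.
Augmenting path W1→J2 (+1); matched 1.
Augmenting path W2→J3 (+1); matched 2.
Augmenting path W3→J4 (+1); matched 3.
Augmenting path W5→J1 (+1); matched 4.
Augmenting path W7→J5 (+1); matched 5.
Augmenting path W6→J3→W2→J6 (+1); matched 6.
No augmenting path remains; maximum matching = 6.
König certificate: {W1, W2, W5, W6, W7, J4} is a vertex cover of size 6 (every listed pair touches it), so no matching can be larger.

6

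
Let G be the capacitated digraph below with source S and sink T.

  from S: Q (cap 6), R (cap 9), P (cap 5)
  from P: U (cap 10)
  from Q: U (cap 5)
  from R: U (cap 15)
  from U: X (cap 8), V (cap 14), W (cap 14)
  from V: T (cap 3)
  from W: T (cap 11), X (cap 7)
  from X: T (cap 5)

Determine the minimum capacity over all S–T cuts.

Augment S→P→U→V→T: bottleneck 3, flow now 3.
Augment S→P→U→W→T: bottleneck 2, flow now 5.
Augment S→Q→U→W→T: bottleneck 5, flow now 10.
Augment S→R→U→W→T: bottleneck 4, flow now 14.
Augment S→R→U→X→T: bottleneck 5, flow now 19.
No augmenting path remains; maximum flow = 19.
By max-flow min-cut, the minimum cut capacity equals the max flow.
In the residual graph, reachable from S: {S, Q}.
Min-cut edges: S→P (5), S→R (9), Q→U (5); capacity 5 + 9 + 5 = 19.

19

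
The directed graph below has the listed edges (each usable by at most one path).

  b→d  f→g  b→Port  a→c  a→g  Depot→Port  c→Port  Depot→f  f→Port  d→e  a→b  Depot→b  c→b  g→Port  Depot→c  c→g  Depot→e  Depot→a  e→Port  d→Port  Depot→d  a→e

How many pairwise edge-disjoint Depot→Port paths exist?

Assign every edge capacity 1; by Menger, the answer equals the max flow.
Path Depot→Port (+1); total 1.
Path Depot→b→Port (+1); total 2.
Path Depot→c→Port (+1); total 3.
Path Depot→d→Port (+1); total 4.
Path Depot→e→Port (+1); total 5.
Path Depot→f→Port (+1); total 6.
Path Depot→a→g→Port (+1); total 7.
No residual Depot→Port path; max flow = 7.
Certifying cut of size 7: {Depot→Port, Depot→a, Depot→b, Depot→c, Depot→d, Depot→e, Depot→f}.

7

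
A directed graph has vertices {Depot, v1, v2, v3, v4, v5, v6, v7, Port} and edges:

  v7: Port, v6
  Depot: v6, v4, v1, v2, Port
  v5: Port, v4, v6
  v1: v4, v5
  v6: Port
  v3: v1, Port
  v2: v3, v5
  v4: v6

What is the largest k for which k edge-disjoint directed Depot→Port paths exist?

Assign every edge capacity 1; by Menger, the answer equals the max flow.
Path Depot→Port (+1); total 1.
Path Depot→v6→Port (+1); total 2.
Path Depot→v1→v5→Port (+1); total 3.
Path Depot→v2→v3→Port (+1); total 4.
No residual Depot→Port path; max flow = 4.
Certifying cut of size 4: {Depot→Port, Depot→v1, Depot→v2, v6→Port}.

4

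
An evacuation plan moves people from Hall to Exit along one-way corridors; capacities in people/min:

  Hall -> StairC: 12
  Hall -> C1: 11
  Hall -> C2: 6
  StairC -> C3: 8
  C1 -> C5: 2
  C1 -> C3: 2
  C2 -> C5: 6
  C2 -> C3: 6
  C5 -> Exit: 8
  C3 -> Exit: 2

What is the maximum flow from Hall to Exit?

Augment Hall→StairC→C3→Exit: bottleneck 2, flow now 2.
Augment Hall→C1→C5→Exit: bottleneck 2, flow now 4.
Augment Hall→C2→C5→Exit: bottleneck 6, flow now 10.
No augmenting path remains; maximum flow = 10.
In the residual graph, reachable from Hall: {Hall, StairC, C1, C3}.
Min-cut edges: Hall→C2 (6), C1→C5 (2), C3→Exit (2); capacity 6 + 2 + 2 = 10.
This cut is saturated, so no flow can exceed 10.

10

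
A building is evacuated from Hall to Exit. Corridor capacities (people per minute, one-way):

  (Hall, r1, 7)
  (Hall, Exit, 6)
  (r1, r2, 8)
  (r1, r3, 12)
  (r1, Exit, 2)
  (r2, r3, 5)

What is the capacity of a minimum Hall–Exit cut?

Augment Hall→Exit: bottleneck 6, flow now 6.
Augment Hall→r1→Exit: bottleneck 2, flow now 8.
No augmenting path remains; maximum flow = 8.
By max-flow min-cut, the minimum cut capacity equals the max flow.
In the residual graph, reachable from Hall: {Hall, r1, r2, r3}.
Min-cut edges: Hall→Exit (6), r1→Exit (2); capacity 6 + 2 = 8.

8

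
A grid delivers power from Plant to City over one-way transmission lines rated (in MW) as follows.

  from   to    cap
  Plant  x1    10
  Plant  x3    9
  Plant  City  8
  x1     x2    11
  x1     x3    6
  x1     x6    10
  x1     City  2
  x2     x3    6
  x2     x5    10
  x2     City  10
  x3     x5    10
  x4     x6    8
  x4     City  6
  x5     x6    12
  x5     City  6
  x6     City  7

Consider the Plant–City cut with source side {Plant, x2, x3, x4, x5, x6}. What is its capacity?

Edges leaving {Plant, x2, x3, x4, x5, x6}: Plant→x1 (10), Plant→City (8), x2→City (10), x4→City (6), x5→City (6), x6→City (7).
Cut capacity = 10 + 8 + 10 + 6 + 6 + 7 = 47.

47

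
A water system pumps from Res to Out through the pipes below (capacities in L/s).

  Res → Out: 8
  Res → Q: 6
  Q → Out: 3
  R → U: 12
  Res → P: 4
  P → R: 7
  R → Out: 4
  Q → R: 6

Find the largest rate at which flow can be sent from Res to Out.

15

Augment Res→Out: bottleneck 8, flow now 8.
Augment Res→Q→Out: bottleneck 3, flow now 11.
Augment Res→P→R→Out: bottleneck 4, flow now 15.
No augmenting path remains; maximum flow = 15.
In the residual graph, reachable from Res: {Res, P, Q, R, U}.
Min-cut edges: Res→Out (8), Q→Out (3), R→Out (4); capacity 8 + 3 + 4 = 15.
This cut is saturated, so no flow can exceed 15.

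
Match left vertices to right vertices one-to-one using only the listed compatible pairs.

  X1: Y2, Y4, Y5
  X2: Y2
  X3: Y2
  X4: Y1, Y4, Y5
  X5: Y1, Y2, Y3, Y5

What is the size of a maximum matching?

Unit-capacity flow: source→left, listed edges, right→sink; max matching = max flow.
Augmenting path X1→Y2 (+1); matched 1.
Augmenting path X4→Y1 (+1); matched 2.
Augmenting path X5→Y3 (+1); matched 3.
Augmenting path X2→Y2→X1→Y4 (+1); matched 4.
No augmenting path remains; maximum matching = 4.
König certificate: {X1, X4, X5, Y2} is a vertex cover of size 4 (every listed pair touches it), so no matching can be larger.

4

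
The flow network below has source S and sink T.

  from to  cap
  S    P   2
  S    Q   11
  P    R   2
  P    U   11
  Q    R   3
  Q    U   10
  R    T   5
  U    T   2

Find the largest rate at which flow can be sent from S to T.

Augment S→P→R→T: bottleneck 2, flow now 2.
Augment S→Q→R→T: bottleneck 3, flow now 5.
Augment S→Q→U→T: bottleneck 2, flow now 7.
No augmenting path remains; maximum flow = 7.
In the residual graph, reachable from S: {S, Q, U}.
Min-cut edges: S→P (2), Q→R (3), U→T (2); capacity 2 + 3 + 2 = 7.
This cut is saturated, so no flow can exceed 7.

7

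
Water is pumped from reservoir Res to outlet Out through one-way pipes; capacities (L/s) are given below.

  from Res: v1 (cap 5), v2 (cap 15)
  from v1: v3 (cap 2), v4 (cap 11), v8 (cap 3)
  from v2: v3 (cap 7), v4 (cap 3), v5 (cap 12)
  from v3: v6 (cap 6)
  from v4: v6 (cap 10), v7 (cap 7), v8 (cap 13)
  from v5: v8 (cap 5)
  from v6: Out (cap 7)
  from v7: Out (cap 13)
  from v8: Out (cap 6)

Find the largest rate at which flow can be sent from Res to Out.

Augment Res→v1→v8→Out: bottleneck 3, flow now 3.
Augment Res→v1→v3→v6→Out: bottleneck 2, flow now 5.
Augment Res→v2→v3→v6→Out: bottleneck 4, flow now 9.
Augment Res→v2→v4→v6→Out: bottleneck 1, flow now 10.
Augment Res→v2→v4→v7→Out: bottleneck 2, flow now 12.
Augment Res→v2→v5→v8→Out: bottleneck 3, flow now 15.
Augment Res→v2→v3→v1→v4→v7→Out: bottleneck 2, flow now 17. (uses reverse residual edge)
Augment Res→v2→v5→v8→v1→v4→v7→Out: bottleneck 2, flow now 19. (uses reverse residual edge)
No augmenting path remains; maximum flow = 19.
In the residual graph, reachable from Res: {Res, v2, v3, v5}.
Min-cut edges: Res→v1 (5), v2→v4 (3), v3→v6 (6), v5→v8 (5); capacity 5 + 3 + 6 + 5 = 19.
This cut is saturated, so no flow can exceed 19.

19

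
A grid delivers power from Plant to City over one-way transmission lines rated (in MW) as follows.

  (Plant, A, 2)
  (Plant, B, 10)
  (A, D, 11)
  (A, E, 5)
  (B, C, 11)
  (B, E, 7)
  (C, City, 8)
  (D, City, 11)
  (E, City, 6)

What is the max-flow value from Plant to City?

12

Augment Plant→A→D→City: bottleneck 2, flow now 2.
Augment Plant→B→C→City: bottleneck 8, flow now 10.
Augment Plant→B→E→City: bottleneck 2, flow now 12.
No augmenting path remains; maximum flow = 12.
In the residual graph, reachable from Plant: {Plant}.
Min-cut edges: Plant→A (2), Plant→B (10); capacity 2 + 10 = 12.
This cut is saturated, so no flow can exceed 12.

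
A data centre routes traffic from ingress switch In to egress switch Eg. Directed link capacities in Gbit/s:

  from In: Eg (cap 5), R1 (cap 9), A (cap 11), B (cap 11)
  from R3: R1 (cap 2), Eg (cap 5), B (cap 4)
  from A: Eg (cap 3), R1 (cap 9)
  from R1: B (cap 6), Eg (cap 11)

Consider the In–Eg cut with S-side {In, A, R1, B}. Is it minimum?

Given cut capacity: 5 + 3 + 11 = 19.
Augment In→Eg: bottleneck 5, flow now 5.
Augment In→A→Eg: bottleneck 3, flow now 8.
Augment In→R1→Eg: bottleneck 9, flow now 17.
Augment In→A→R1→Eg: bottleneck 2, flow now 19.
No augmenting path remains; maximum flow = 19.
Cut capacity 19 equals the max flow, so it is a minimum cut.

Yes — it is a minimum cut (capacity 19).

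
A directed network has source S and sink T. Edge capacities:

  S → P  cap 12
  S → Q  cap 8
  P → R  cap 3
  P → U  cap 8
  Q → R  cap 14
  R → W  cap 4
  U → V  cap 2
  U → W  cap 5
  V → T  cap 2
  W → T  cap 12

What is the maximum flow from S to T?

Augment S→P→R→W→T: bottleneck 3, flow now 3.
Augment S→P→U→V→T: bottleneck 2, flow now 5.
Augment S→P→U→W→T: bottleneck 5, flow now 10.
Augment S→Q→R→W→T: bottleneck 1, flow now 11.
No augmenting path remains; maximum flow = 11.
In the residual graph, reachable from S: {S, P, Q, R, U}.
Min-cut edges: R→W (4), U→V (2), U→W (5); capacity 4 + 2 + 5 = 11.
This cut is saturated, so no flow can exceed 11.

11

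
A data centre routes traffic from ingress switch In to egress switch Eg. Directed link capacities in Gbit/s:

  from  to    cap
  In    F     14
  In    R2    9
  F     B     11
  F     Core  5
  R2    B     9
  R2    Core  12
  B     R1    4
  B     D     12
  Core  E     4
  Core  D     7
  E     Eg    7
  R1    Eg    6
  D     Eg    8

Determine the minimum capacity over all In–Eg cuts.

Augment In→F→B→R1→Eg: bottleneck 4, flow now 4.
Augment In→F→B→D→Eg: bottleneck 7, flow now 11.
Augment In→F→Core→E→Eg: bottleneck 3, flow now 14.
Augment In→R2→B→D→Eg: bottleneck 1, flow now 15.
Augment In→R2→Core→E→Eg: bottleneck 1, flow now 16.
No augmenting path remains; maximum flow = 16.
By max-flow min-cut, the minimum cut capacity equals the max flow.
In the residual graph, reachable from In: {In, F, R2, B, Core, D}.
Min-cut edges: B→R1 (4), Core→E (4), D→Eg (8); capacity 4 + 4 + 8 = 16.

16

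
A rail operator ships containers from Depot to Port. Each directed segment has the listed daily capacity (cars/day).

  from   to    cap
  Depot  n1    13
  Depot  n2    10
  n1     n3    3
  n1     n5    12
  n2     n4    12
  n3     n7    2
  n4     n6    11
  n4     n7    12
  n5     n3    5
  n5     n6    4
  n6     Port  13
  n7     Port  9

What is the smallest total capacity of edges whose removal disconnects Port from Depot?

Augment Depot→n1→n3→n7→Port: bottleneck 2, flow now 2.
Augment Depot→n1→n5→n6→Port: bottleneck 4, flow now 6.
Augment Depot→n2→n4→n6→Port: bottleneck 9, flow now 15.
Augment Depot→n2→n4→n7→Port: bottleneck 1, flow now 16.
No augmenting path remains; maximum flow = 16.
By max-flow min-cut, the minimum cut capacity equals the max flow.
In the residual graph, reachable from Depot: {Depot, n1, n3, n5}.
Min-cut edges: Depot→n2 (10), n3→n7 (2), n5→n6 (4); capacity 10 + 2 + 4 = 16.

16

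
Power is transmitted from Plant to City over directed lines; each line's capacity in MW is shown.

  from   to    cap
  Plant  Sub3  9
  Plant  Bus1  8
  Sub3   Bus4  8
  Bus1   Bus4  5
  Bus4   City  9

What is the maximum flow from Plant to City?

9

Augment Plant→Sub3→Bus4→City: bottleneck 8, flow now 8.
Augment Plant→Bus1→Bus4→City: bottleneck 1, flow now 9.
No augmenting path remains; maximum flow = 9.
In the residual graph, reachable from Plant: {Plant, Sub3, Bus1, Bus4}.
Min-cut edges: Bus4→City (9); capacity 9 = 9.
This cut is saturated, so no flow can exceed 9.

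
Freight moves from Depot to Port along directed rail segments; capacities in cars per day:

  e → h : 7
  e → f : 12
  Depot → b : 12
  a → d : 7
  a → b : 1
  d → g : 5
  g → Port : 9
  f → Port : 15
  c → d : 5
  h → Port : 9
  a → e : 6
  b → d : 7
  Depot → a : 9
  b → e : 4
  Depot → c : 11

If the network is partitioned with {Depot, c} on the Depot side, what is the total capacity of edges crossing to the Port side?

Edges leaving {Depot, c}: Depot→a (9), Depot→b (12), c→d (5).
Cut capacity = 9 + 12 + 5 = 26.

26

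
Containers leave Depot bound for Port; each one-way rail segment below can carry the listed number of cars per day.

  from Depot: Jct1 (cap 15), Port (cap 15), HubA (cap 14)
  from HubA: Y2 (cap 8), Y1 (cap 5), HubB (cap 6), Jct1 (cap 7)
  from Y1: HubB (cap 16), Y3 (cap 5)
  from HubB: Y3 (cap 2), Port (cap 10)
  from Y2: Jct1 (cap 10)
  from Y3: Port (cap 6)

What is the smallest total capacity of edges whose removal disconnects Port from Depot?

26

Augment Depot→Port: bottleneck 15, flow now 15.
Augment Depot→HubA→HubB→Port: bottleneck 6, flow now 21.
Augment Depot→HubA→Y1→HubB→Port: bottleneck 4, flow now 25.
Augment Depot→HubA→Y1→Y3→Port: bottleneck 1, flow now 26.
No augmenting path remains; maximum flow = 26.
By max-flow min-cut, the minimum cut capacity equals the max flow.
In the residual graph, reachable from Depot: {Depot, HubA, Y2, Jct1}.
Min-cut edges: Depot→Port (15), HubA→Y1 (5), HubA→HubB (6); capacity 15 + 5 + 6 = 26.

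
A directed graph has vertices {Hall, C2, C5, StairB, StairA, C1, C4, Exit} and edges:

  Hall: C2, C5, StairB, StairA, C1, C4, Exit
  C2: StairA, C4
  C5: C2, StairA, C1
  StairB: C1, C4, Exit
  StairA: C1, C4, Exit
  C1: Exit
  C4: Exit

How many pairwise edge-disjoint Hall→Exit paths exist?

5

Assign every edge capacity 1; by Menger, the answer equals the max flow.
Path Hall→Exit (+1); total 1.
Path Hall→StairB→Exit (+1); total 2.
Path Hall→StairA→Exit (+1); total 3.
Path Hall→C1→Exit (+1); total 4.
Path Hall→C4→Exit (+1); total 5.
No residual Hall→Exit path; max flow = 5.
Certifying cut of size 5: {C1→Exit, C4→Exit, Hall→Exit, Hall→StairB, StairA→Exit}.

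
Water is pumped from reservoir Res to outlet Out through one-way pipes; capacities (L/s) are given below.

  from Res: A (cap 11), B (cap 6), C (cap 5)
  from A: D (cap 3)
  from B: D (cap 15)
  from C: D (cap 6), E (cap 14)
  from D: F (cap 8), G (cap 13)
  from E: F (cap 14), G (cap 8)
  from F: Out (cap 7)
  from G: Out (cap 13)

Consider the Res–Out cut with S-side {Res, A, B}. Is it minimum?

Given cut capacity: 5 + 3 + 15 = 23.
Augment Res→A→D→F→Out: bottleneck 3, flow now 3.
Augment Res→B→D→F→Out: bottleneck 4, flow now 7.
Augment Res→B→D→G→Out: bottleneck 2, flow now 9.
Augment Res→C→D→G→Out: bottleneck 5, flow now 14.
No augmenting path remains; maximum flow = 14.
In the residual graph, reachable from Res: {Res, A}.
Min-cut edges: Res→B (6), Res→C (5), A→D (3); capacity 6 + 5 + 3 = 14.
Cut capacity 23 exceeds the max flow 14, so it is not minimum.

No — its capacity is 23, but the minimum cut has capacity 14.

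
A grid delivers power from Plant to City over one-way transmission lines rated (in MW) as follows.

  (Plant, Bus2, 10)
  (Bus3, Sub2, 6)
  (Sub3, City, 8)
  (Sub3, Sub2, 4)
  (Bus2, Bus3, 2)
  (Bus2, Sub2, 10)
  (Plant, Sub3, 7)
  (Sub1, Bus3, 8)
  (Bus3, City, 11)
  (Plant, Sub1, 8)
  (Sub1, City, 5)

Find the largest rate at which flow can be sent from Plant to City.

Augment Plant→Sub1→City: bottleneck 5, flow now 5.
Augment Plant→Sub3→City: bottleneck 7, flow now 12.
Augment Plant→Sub1→Bus3→City: bottleneck 3, flow now 15.
Augment Plant→Bus2→Bus3→City: bottleneck 2, flow now 17.
No augmenting path remains; maximum flow = 17.
In the residual graph, reachable from Plant: {Plant, Bus2, Sub2}.
Min-cut edges: Plant→Sub1 (8), Plant→Sub3 (7), Bus2→Bus3 (2); capacity 8 + 7 + 2 = 17.
This cut is saturated, so no flow can exceed 17.

17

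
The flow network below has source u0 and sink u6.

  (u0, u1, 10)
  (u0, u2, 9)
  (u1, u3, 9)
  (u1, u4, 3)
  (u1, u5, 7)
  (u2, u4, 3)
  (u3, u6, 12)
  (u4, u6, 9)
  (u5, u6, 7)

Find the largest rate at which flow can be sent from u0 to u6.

Augment u0→u1→u3→u6: bottleneck 9, flow now 9.
Augment u0→u1→u4→u6: bottleneck 1, flow now 10.
Augment u0→u2→u4→u6: bottleneck 3, flow now 13.
No augmenting path remains; maximum flow = 13.
In the residual graph, reachable from u0: {u0, u2}.
Min-cut edges: u0→u1 (10), u2→u4 (3); capacity 10 + 3 = 13.
This cut is saturated, so no flow can exceed 13.

13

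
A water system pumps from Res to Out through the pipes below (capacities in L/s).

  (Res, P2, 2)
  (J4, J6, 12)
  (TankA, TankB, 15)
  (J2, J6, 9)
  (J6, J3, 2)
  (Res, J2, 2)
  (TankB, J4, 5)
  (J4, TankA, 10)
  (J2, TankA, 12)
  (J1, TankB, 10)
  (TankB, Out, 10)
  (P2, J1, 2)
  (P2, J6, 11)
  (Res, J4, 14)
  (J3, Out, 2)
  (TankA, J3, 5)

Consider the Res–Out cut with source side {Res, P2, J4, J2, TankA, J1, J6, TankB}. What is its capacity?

17

Edges leaving {Res, P2, J4, J2, TankA, J1, J6, TankB}: TankA→J3 (5), J6→J3 (2), TankB→Out (10).
Cut capacity = 5 + 2 + 10 = 17.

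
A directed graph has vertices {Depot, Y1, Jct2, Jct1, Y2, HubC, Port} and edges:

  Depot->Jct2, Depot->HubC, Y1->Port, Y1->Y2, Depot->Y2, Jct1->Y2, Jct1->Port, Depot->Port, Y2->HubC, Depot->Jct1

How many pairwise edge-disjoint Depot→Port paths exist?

2

Assign every edge capacity 1; by Menger, the answer equals the max flow.
Path Depot→Port (+1); total 1.
Path Depot→Jct1→Port (+1); total 2.
No residual Depot→Port path; max flow = 2.
Certifying cut of size 2: {Depot→Jct1, Depot→Port}.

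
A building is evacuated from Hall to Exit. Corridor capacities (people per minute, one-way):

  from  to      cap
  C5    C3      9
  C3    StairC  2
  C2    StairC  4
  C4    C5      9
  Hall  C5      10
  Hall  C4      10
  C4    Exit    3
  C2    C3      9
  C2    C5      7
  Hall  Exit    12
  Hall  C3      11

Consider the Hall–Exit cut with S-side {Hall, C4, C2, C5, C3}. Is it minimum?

No — its capacity is 21, but the minimum cut has capacity 15.

Given cut capacity: 12 + 3 + 4 + 2 = 21.
Augment Hall→Exit: bottleneck 12, flow now 12.
Augment Hall→C4→Exit: bottleneck 3, flow now 15.
No augmenting path remains; maximum flow = 15.
In the residual graph, reachable from Hall: {Hall, C4, C5, C3, StairC}.
Min-cut edges: Hall→Exit (12), C4→Exit (3); capacity 12 + 3 = 15.
Cut capacity 21 exceeds the max flow 15, so it is not minimum.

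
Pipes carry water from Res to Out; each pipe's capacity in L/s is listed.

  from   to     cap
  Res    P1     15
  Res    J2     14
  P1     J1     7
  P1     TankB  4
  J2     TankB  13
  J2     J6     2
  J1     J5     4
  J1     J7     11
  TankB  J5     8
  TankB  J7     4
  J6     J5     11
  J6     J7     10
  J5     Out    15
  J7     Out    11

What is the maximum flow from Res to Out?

Augment Res→P1→J1→J5→Out: bottleneck 4, flow now 4.
Augment Res→P1→J1→J7→Out: bottleneck 3, flow now 7.
Augment Res→P1→TankB→J5→Out: bottleneck 4, flow now 11.
Augment Res→J2→TankB→J5→Out: bottleneck 4, flow now 15.
Augment Res→J2→TankB→J7→Out: bottleneck 4, flow now 19.
Augment Res→J2→J6→J5→Out: bottleneck 2, flow now 21.
No augmenting path remains; maximum flow = 21.
In the residual graph, reachable from Res: {Res, P1, J2, TankB}.
Min-cut edges: P1→J1 (7), J2→J6 (2), TankB→J5 (8), TankB→J7 (4); capacity 7 + 2 + 8 + 4 = 21.
This cut is saturated, so no flow can exceed 21.

21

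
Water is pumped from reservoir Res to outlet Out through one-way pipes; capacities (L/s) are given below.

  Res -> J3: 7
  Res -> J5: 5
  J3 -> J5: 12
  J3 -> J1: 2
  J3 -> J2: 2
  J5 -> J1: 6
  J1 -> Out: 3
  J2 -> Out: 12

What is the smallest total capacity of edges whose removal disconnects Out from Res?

5

Augment Res→J3→J1→Out: bottleneck 2, flow now 2.
Augment Res→J3→J2→Out: bottleneck 2, flow now 4.
Augment Res→J5→J1→Out: bottleneck 1, flow now 5.
No augmenting path remains; maximum flow = 5.
By max-flow min-cut, the minimum cut capacity equals the max flow.
In the residual graph, reachable from Res: {Res, J3, J5, J1}.
Min-cut edges: J3→J2 (2), J1→Out (3); capacity 2 + 3 = 5.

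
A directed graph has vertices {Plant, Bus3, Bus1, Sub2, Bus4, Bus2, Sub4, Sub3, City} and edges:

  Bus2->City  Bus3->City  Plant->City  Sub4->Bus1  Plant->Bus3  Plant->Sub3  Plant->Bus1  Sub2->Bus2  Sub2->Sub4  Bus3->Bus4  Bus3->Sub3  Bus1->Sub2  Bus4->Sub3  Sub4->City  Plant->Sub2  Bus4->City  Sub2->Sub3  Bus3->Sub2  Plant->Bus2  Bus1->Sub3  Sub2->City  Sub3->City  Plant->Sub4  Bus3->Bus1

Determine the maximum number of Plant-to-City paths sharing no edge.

6

Assign every edge capacity 1; by Menger, the answer equals the max flow.
Path Plant→City (+1); total 1.
Path Plant→Bus3→City (+1); total 2.
Path Plant→Sub2→City (+1); total 3.
Path Plant→Bus2→City (+1); total 4.
Path Plant→Sub4→City (+1); total 5.
Path Plant→Sub3→City (+1); total 6.
No residual Plant→City path; max flow = 6.
Certifying cut of size 6: {Bus2→City, Plant→Bus3, Plant→City, Sub2→City, Sub3→City, Sub4→City}.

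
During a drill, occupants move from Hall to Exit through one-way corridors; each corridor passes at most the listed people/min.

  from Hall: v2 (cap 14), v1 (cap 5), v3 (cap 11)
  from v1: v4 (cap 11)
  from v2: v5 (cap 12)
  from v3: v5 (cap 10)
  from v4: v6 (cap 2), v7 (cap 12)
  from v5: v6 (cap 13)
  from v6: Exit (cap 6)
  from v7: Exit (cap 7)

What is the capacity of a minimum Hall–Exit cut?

Augment Hall→v1→v4→v6→Exit: bottleneck 2, flow now 2.
Augment Hall→v1→v4→v7→Exit: bottleneck 3, flow now 5.
Augment Hall→v2→v5→v6→Exit: bottleneck 4, flow now 9.
Augment Hall→v2→v5→v6→v4→v7→Exit: bottleneck 2, flow now 11. (uses reverse residual edge)
No augmenting path remains; maximum flow = 11.
By max-flow min-cut, the minimum cut capacity equals the max flow.
In the residual graph, reachable from Hall: {Hall, v2, v3, v5, v6}.
Min-cut edges: Hall→v1 (5), v6→Exit (6); capacity 5 + 6 = 11.

11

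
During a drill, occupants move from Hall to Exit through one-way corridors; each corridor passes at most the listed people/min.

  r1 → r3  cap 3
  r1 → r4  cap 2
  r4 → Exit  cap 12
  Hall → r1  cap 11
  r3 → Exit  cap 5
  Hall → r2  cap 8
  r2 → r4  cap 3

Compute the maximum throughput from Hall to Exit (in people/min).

Augment Hall→r1→r3→Exit: bottleneck 3, flow now 3.
Augment Hall→r1→r4→Exit: bottleneck 2, flow now 5.
Augment Hall→r2→r4→Exit: bottleneck 3, flow now 8.
No augmenting path remains; maximum flow = 8.
In the residual graph, reachable from Hall: {Hall, r1, r2}.
Min-cut edges: r1→r3 (3), r1→r4 (2), r2→r4 (3); capacity 3 + 2 + 3 = 8.
This cut is saturated, so no flow can exceed 8.

8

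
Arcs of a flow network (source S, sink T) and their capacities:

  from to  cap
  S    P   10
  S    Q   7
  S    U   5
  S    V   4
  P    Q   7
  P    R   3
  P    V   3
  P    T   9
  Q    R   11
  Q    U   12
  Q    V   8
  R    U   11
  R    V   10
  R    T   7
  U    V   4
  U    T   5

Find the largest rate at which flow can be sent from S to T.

21

Augment S→P→T: bottleneck 9, flow now 9.
Augment S→U→T: bottleneck 5, flow now 14.
Augment S→P→R→T: bottleneck 1, flow now 15.
Augment S→Q→R→T: bottleneck 6, flow now 21.
No augmenting path remains; maximum flow = 21.
In the residual graph, reachable from S: {S, P, Q, R, U, V}.
Min-cut edges: P→T (9), R→T (7), U→T (5); capacity 9 + 7 + 5 = 21.
This cut is saturated, so no flow can exceed 21.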